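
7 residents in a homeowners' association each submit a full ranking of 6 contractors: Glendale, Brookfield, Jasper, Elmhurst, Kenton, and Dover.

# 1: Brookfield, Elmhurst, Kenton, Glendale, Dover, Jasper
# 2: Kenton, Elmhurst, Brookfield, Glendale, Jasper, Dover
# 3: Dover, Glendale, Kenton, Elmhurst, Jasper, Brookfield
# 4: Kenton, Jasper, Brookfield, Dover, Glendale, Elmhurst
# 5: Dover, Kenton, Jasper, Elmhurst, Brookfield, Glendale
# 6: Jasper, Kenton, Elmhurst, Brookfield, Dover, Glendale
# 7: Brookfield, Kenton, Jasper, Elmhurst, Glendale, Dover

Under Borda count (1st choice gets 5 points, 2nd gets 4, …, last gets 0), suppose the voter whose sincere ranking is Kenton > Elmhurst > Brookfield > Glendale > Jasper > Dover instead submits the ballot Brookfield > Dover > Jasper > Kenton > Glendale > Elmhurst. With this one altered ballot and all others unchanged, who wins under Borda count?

Kenton

Borda totals with the altered ballot: Glendale 9, Brookfield 21, Jasper 19, Elmhurst 13, Kenton 25, Dover 18.
The winner is unchanged: still Kenton.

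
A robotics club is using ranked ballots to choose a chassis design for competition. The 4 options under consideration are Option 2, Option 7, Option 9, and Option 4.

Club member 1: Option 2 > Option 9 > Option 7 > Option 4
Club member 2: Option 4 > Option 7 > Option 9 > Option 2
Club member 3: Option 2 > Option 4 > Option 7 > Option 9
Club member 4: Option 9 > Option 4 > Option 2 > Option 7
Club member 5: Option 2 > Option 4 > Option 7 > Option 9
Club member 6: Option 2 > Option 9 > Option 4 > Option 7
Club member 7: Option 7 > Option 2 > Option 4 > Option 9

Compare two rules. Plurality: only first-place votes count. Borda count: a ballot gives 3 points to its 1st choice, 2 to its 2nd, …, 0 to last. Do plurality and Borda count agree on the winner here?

Plurality first-place counts: Option 2 4, Option 7 1, Option 9 1, Option 4 1 → Option 2.
Borda totals: Option 2 15, Option 7 8, Option 9 8, Option 4 11 → Option 2.
The two rules agree on Option 2.

Yes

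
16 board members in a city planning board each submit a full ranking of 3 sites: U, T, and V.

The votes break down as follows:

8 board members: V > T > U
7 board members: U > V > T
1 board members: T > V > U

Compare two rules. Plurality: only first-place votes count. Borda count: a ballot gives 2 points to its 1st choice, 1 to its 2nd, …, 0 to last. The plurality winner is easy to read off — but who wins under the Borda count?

V

Plurality first-place counts: U 7, T 1, V 8 → V.
Borda totals: U 14, T 10, V 24 → V.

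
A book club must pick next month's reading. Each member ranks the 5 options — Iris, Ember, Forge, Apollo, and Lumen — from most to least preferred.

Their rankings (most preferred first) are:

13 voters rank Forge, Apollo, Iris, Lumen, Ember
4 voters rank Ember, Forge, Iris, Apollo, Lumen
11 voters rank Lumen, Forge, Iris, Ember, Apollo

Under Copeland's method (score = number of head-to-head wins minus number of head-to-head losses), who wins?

Pairwise results:
  Iris vs Ember: Iris wins 24–4.
  Iris vs Forge: Forge wins 28–0.
  Iris vs Apollo: Iris wins 15–13.
  Iris vs Lumen: Iris wins 17–11.
  Ember vs Forge: Forge wins 24–4.
  Ember vs Apollo: Ember wins 15–13.
  Ember vs Lumen: Lumen wins 24–4.
  Forge vs Apollo: Forge wins 28–0.
  Forge vs Lumen: Forge wins 17–11.
  Apollo vs Lumen: Apollo wins 17–11.
Copeland scores (wins − losses):
  Iris: 3 − 1 = 2
  Ember: 1 − 3 = -2
  Forge: 4 − 0 = 4
  Apollo: 1 − 3 = -2
  Lumen: 1 − 3 = -2
Forge has the best Copeland score.

Forge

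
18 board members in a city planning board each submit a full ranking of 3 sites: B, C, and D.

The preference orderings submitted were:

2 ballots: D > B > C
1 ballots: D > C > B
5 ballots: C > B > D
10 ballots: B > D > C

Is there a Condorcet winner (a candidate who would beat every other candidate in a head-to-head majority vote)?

Head-to-head results (18 voters total):
B vs C: B wins 12–6.
B vs D: B wins 15–3.
C vs D: D wins 13–5.
B beats each rival — C (12–6), D (15–3) — so B is the Condorcet winner.

Yes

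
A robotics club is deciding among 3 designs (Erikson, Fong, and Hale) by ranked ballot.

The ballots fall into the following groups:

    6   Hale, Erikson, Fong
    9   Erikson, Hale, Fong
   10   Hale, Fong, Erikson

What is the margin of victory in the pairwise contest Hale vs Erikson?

7

Ballots ranking Hale above Erikson: 6+10 = 16.
Ballots ranking Erikson above Hale: 9.
Hale wins 16–9, a margin of 7.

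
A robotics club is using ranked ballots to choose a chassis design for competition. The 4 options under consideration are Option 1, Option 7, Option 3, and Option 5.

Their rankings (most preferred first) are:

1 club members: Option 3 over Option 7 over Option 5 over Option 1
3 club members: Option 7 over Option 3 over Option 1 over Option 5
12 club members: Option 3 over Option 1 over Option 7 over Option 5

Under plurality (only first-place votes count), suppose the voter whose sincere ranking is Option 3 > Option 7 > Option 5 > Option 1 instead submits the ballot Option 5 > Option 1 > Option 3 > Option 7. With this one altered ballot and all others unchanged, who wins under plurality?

Option 3

First-place totals with the altered ballot: Option 1 0, Option 7 3, Option 3 12, Option 5 1.
The winner is unchanged: still Option 3.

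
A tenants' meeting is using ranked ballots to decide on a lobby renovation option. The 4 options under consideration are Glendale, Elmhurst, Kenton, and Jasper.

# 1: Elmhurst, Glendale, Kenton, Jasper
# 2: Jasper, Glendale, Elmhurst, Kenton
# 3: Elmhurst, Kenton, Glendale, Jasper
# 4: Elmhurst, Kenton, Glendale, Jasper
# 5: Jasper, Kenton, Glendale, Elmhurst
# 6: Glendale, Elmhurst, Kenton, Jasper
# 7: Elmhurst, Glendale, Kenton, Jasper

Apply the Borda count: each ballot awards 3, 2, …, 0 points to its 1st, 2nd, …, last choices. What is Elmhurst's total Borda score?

15

Borda scores:
  Glendale: 2 + 2 + 1 + 1 + 1 + 3 + 2 = 12
  Elmhurst: 3 + 1 + 3 + 3 + 0 + 2 + 3 = 15
  Kenton: 1 + 0 + 2 + 2 + 2 + 1 + 1 = 9
  Jasper: 0 + 3 + 0 + 0 + 3 + 0 + 0 = 6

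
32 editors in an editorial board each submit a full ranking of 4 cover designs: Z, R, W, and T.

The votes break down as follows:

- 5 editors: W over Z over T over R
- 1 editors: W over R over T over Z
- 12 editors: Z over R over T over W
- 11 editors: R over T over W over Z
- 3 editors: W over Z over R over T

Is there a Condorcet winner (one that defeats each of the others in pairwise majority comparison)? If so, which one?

Head-to-head results (32 voters total):
Z vs R: Z wins 20–12.
Z vs W: W wins 20–12.
Z vs T: Z wins 20–12.
R vs W: R wins 23–9.
R vs T: R wins 27–5.
W vs T: T wins 23–9.
No candidate beats all others: Z beats R beats W beats Z, a majority cycle.

None — there is no Condorcet winner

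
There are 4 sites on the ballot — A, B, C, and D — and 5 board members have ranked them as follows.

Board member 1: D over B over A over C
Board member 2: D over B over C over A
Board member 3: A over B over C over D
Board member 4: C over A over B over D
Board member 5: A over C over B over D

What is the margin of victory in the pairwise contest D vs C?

1

Ballots ranking D above C: 2.
Ballots ranking C above D: 3.
C wins 3–2, a margin of 1.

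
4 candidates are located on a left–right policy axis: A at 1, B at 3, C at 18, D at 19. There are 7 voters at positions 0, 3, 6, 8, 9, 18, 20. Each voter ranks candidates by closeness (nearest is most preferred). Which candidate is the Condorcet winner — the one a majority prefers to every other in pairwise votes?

With single-peaked preferences on a line, the Condorcet winner is the candidate closest to the median voter.
The median voter (position 8) is closest to B at 3.
Check: B vs C — voters closer to B: 5 of 7.

B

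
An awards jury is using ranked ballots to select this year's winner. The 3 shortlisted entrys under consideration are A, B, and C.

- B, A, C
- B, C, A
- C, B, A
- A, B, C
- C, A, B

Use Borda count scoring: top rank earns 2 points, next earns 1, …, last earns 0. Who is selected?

Borda scores:
  A: 1 + 0 + 0 + 2 + 1 = 4
  B: 2 + 2 + 1 + 1 + 0 = 6
  C: 0 + 1 + 2 + 0 + 2 = 5
B has the highest total.

B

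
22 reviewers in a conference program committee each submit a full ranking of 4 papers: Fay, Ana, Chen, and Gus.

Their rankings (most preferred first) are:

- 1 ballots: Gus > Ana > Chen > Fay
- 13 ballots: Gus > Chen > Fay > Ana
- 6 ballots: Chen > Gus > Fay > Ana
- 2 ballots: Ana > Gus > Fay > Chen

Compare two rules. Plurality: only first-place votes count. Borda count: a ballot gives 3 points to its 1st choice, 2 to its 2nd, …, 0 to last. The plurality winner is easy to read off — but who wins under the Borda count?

Plurality first-place counts: Fay 0, Ana 2, Chen 6, Gus 14 → Gus.
Borda totals: Fay 21, Ana 8, Chen 45, Gus 58 → Gus.

Gus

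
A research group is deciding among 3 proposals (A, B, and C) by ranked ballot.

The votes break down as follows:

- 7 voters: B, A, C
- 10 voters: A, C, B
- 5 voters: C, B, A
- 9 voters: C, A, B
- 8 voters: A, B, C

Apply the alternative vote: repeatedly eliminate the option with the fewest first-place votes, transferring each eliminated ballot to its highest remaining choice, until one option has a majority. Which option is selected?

Round 1: A 18, C 14, B 7. B has the fewest and is eliminated.
Round 2: A 25, C 14. A has a majority.

A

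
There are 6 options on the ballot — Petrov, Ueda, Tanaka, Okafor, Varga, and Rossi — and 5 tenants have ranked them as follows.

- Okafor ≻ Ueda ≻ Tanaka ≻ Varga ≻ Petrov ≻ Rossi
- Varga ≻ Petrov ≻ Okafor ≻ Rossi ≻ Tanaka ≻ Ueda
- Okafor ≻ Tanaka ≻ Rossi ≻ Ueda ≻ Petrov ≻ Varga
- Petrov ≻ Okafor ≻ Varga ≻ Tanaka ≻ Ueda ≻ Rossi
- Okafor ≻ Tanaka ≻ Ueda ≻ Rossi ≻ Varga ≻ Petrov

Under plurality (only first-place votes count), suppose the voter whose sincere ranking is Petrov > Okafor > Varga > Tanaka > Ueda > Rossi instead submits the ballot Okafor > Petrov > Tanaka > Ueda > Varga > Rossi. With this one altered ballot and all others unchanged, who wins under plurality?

Okafor

First-place totals with the altered ballot: Petrov 0, Ueda 0, Tanaka 0, Okafor 4, Varga 1, Rossi 0.
The winner is unchanged: still Okafor.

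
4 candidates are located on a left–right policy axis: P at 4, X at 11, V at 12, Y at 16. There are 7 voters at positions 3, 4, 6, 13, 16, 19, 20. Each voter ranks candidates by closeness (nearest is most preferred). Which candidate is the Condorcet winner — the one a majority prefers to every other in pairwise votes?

V

With single-peaked preferences on a line, the Condorcet winner is the candidate closest to the median voter.
The median voter (position 13) is closest to V at 12.
Check: V vs X — voters closer to V: 4 of 7.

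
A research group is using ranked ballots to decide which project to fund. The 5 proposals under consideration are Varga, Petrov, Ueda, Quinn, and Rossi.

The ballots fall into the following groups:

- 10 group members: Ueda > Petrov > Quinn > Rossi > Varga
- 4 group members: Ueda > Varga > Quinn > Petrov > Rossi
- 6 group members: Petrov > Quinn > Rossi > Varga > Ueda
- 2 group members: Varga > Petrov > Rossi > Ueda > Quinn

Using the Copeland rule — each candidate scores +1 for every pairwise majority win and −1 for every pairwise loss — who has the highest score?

Ueda

Pairwise results:
  Varga vs Petrov: Petrov wins 16–6.
  Varga vs Ueda: Ueda wins 14–8.
  Varga vs Quinn: Quinn wins 16–6.
  Varga vs Rossi: Rossi wins 16–6.
  Petrov vs Ueda: Ueda wins 14–8.
  Petrov vs Quinn: Petrov wins 18–4.
  Petrov vs Rossi: Petrov wins 22–0.
  Ueda vs Quinn: Ueda wins 16–6.
  Ueda vs Rossi: Ueda wins 14–8.
  Quinn vs Rossi: Quinn wins 20–2.
Copeland scores (wins − losses):
  Varga: 0 − 4 = -4
  Petrov: 3 − 1 = 2
  Ueda: 4 − 0 = 4
  Quinn: 2 − 2 = 0
  Rossi: 1 − 3 = -2
Ueda has the best Copeland score.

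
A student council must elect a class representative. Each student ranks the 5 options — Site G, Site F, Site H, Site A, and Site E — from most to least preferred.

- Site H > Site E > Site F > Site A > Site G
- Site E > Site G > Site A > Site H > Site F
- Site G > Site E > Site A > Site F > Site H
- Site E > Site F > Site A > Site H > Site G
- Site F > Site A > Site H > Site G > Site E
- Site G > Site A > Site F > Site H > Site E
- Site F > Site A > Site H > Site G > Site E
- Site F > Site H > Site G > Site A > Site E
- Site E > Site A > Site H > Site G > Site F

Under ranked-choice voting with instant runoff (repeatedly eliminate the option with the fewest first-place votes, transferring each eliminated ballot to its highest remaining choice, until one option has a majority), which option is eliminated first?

Site A

Round 1: Site F 3, Site E 3, Site G 2, Site H 1, Site A 0. Site A has the fewest and is eliminated.
Round 2: Site F 3, Site E 3, Site G 2, Site H 1. Site H has the fewest and is eliminated.
Round 3: Site E 4, Site F 3, Site G 2. Site G has the fewest and is eliminated.
Round 4: Site E 5, Site F 4. Site E has a majority.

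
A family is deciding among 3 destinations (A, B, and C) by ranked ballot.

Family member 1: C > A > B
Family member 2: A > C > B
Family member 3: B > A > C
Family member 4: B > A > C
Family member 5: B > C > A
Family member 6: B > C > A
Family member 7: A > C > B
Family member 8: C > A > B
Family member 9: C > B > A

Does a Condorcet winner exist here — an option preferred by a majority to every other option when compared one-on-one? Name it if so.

Head-to-head results (9 voters total):
A vs B: B wins 5–4.
A vs C: C wins 5–4.
B vs C: C wins 5–4.
C beats each rival — A (5–4), B (5–4) — so C is the Condorcet winner.

C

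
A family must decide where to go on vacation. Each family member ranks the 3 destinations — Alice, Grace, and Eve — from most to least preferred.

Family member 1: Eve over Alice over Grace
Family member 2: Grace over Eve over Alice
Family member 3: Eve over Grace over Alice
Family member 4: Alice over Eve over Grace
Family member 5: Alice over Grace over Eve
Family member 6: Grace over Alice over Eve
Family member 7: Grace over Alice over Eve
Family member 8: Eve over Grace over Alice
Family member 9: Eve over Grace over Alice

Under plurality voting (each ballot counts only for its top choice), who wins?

First-place vote totals:
  Alice: 2
  Grace: 3
  Eve: 4
Eve has the most first-place votes.

Eve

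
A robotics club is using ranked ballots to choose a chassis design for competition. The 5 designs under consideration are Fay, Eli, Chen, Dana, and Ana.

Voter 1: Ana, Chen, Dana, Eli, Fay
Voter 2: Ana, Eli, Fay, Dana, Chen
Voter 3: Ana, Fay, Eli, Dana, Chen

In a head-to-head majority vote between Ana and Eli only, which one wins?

Ana

Ballots ranking Ana above Eli: 3.
Ballots ranking Eli above Ana: 0.
Ana wins the head-to-head, 3–0.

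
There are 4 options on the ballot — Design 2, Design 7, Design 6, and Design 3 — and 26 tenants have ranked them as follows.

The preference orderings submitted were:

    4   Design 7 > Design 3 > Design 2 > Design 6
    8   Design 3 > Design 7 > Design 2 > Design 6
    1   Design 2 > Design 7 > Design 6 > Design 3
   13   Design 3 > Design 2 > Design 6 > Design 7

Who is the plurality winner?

First-place vote totals:
  Design 2: 1
  Design 7: 4
  Design 6: 0
  Design 3: 21
Design 3 has the most first-place votes.

Design 3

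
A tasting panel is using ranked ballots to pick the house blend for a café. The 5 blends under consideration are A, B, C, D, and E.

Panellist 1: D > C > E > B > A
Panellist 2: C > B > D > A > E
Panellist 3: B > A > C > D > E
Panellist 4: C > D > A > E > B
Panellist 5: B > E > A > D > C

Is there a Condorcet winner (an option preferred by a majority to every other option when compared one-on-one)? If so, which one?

C

Head-to-head results (5 voters total):
A vs B: B wins 4–1.
A vs C: C wins 3–2.
A vs D: D wins 3–2.
A vs E: A wins 3–2.
B vs C: C wins 3–2.
B vs D: B wins 3–2.
B vs E: B wins 3–2.
C vs D: C wins 3–2.
C vs E: C wins 4–1.
D vs E: D wins 4–1.
C beats each rival — A (3–2), B (3–2), D (3–2), E (4–1) — so C is the Condorcet winner.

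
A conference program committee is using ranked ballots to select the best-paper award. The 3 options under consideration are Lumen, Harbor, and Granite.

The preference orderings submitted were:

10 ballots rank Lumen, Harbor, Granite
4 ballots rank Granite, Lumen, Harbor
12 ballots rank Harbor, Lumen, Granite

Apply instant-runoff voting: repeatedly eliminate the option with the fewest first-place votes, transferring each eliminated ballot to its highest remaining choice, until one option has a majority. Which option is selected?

Lumen

Round 1: Harbor 12, Lumen 10, Granite 4. Granite has the fewest and is eliminated.
Round 2: Lumen 14, Harbor 12. Lumen has a majority.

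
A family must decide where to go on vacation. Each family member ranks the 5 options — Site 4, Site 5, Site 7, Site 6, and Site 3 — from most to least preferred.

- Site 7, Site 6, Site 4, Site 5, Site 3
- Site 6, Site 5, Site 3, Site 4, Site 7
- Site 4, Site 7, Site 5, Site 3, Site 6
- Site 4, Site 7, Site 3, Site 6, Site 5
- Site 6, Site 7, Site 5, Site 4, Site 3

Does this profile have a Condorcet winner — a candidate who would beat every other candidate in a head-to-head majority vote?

No

Head-to-head results (5 voters total):
Site 4 vs Site 5: Site 4 wins 3–2.
Site 4 vs Site 7: Site 4 wins 3–2.
Site 4 vs Site 6: Site 6 wins 3–2.
Site 4 vs Site 3: Site 4 wins 4–1.
Site 5 vs Site 7: Site 7 wins 4–1.
Site 5 vs Site 6: Site 6 wins 4–1.
Site 5 vs Site 3: Site 5 wins 4–1.
Site 7 vs Site 6: Site 7 wins 3–2.
Site 7 vs Site 3: Site 7 wins 4–1.
Site 6 vs Site 3: Site 6 wins 3–2.
No candidate beats all others: Site 4 beats Site 7 beats Site 6 beats Site 4, a majority cycle.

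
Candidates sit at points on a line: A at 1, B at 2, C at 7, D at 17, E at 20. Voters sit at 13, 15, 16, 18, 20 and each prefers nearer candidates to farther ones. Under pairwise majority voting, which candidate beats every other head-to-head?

With single-peaked preferences on a line, the Condorcet winner is the candidate closest to the median voter.
The median voter (position 16) is closest to D at 17.
Check: D vs E — voters closer to D: 4 of 5.

D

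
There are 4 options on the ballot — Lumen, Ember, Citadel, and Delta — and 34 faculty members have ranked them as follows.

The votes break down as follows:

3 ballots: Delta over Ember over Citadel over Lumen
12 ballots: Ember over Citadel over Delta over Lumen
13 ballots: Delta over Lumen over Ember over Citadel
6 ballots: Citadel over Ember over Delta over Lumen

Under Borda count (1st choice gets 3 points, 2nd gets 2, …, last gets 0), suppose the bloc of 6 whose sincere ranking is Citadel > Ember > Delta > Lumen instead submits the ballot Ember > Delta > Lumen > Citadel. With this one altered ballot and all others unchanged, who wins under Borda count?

Borda totals with the altered ballot: Lumen 32, Ember 73, Citadel 27, Delta 72.
The winner is unchanged: still Ember.

Ember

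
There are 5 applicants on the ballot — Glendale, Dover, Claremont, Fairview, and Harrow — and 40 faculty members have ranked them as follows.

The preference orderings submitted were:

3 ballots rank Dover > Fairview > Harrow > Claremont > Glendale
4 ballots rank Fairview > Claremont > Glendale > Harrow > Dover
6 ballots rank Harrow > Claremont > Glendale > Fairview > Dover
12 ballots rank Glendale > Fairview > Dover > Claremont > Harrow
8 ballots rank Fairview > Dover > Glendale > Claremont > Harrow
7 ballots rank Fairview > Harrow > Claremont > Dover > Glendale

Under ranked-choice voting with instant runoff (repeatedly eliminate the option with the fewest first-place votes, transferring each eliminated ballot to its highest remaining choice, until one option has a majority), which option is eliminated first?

Round 1: Fairview 19, Glendale 12, Harrow 6, Dover 3, Claremont 0. Claremont has the fewest and is eliminated.
Round 2: Fairview 19, Glendale 12, Harrow 6, Dover 3. Dover has the fewest and is eliminated.
Round 3: Fairview 22, Glendale 12, Harrow 6. Fairview has a majority.

Claremont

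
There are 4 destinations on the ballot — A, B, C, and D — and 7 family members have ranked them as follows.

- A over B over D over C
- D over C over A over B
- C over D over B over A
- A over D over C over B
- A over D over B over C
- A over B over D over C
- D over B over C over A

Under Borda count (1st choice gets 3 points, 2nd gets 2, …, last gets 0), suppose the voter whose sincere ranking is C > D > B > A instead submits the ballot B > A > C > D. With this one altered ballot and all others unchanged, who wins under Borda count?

Borda totals with the altered ballot: A 15, B 10, C 5, D 12.
The switch changes the winner from D to A.

A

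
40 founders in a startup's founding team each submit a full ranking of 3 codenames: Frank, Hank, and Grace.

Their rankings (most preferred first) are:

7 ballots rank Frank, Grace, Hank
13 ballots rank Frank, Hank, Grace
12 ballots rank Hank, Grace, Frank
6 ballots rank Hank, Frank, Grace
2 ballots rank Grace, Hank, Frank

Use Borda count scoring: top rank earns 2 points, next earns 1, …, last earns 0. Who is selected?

Borda scores:
  Frank: 7·2 + 13·2 + 12·0 + 6·1 + 2·0 = 46
  Hank: 7·0 + 13·1 + 12·2 + 6·2 + 2·1 = 51
  Grace: 7·1 + 13·0 + 12·1 + 6·0 + 2·2 = 23
Hank has the highest total.

Hank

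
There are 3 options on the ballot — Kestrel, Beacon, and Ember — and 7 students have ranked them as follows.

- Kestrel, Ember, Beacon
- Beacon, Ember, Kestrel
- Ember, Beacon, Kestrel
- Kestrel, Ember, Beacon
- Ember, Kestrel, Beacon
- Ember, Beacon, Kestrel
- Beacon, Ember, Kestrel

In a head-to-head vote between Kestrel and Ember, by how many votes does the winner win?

Ballots ranking Kestrel above Ember: 2.
Ballots ranking Ember above Kestrel: 5.
Ember wins 5–2, a margin of 3.

3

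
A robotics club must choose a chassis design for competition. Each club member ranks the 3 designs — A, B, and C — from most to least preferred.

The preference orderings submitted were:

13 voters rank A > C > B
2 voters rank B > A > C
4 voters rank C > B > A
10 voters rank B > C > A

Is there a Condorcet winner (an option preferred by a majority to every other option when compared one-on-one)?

Head-to-head results (29 voters total):
A vs B: B wins 16–13.
A vs C: A wins 15–14.
B vs C: C wins 17–12.
No candidate beats all others: A beats C beats B beats A, a majority cycle.

No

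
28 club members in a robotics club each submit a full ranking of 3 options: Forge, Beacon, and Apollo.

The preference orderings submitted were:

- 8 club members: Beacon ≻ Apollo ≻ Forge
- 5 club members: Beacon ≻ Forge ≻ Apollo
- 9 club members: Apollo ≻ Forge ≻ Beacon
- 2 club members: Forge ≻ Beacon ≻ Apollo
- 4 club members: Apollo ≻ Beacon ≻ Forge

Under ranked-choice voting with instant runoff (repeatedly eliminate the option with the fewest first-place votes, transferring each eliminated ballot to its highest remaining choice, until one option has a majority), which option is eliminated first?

Forge

Round 1: Beacon 13, Apollo 13, Forge 2. Forge has the fewest and is eliminated.
Round 2: Beacon 15, Apollo 13. Beacon has a majority.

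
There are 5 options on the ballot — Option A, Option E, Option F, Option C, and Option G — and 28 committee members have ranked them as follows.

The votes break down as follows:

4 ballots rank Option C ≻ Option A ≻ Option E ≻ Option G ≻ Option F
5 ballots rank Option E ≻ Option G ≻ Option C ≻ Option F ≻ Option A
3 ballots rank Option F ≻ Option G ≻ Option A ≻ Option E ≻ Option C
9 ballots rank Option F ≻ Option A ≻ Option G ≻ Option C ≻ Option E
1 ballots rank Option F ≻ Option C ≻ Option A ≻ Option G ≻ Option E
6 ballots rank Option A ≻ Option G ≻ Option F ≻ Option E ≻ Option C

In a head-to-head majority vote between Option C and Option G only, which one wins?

Ballots ranking Option C above Option G: 4+1 = 5.
Ballots ranking Option G above Option C: 5+3+9+6 = 23.
Option G wins the head-to-head, 23–5.

Option G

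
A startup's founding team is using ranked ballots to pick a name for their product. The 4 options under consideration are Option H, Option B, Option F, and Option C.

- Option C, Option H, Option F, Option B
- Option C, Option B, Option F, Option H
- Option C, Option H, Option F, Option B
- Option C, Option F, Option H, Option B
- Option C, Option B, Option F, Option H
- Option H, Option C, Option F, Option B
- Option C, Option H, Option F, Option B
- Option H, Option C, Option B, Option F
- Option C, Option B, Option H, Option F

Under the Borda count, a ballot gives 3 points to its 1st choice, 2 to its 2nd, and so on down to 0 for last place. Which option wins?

Borda scores:
  Option H: 2 + 0 + 2 + 1 + 0 + 3 + 2 + 3 + 1 = 14
  Option B: 0 + 2 + 0 + 0 + 2 + 0 + 0 + 1 + 2 = 7
  Option F: 1 + 1 + 1 + 2 + 1 + 1 + 1 + 0 + 0 = 8
  Option C: 3 + 3 + 3 + 3 + 3 + 2 + 3 + 2 + 3 = 25
Option C has the highest total.

Option C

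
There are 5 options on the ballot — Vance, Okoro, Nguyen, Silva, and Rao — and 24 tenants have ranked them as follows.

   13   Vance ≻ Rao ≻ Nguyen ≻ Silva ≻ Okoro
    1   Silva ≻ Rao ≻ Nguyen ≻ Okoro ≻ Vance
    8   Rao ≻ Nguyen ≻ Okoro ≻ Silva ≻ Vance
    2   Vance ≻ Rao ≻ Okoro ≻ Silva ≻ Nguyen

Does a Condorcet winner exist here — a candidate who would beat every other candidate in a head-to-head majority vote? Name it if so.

Head-to-head results (24 voters total):
Vance vs Okoro: Vance wins 15–9.
Vance vs Nguyen: Vance wins 15–9.
Vance vs Silva: Vance wins 15–9.
Vance vs Rao: Vance wins 15–9.
Okoro vs Nguyen: Nguyen wins 22–2.
Okoro vs Silva: Silva wins 14–10.
Okoro vs Rao: Rao wins 24–0.
Nguyen vs Silva: Nguyen wins 21–3.
Nguyen vs Rao: Rao wins 24–0.
Silva vs Rao: Rao wins 23–1.
Vance beats each rival — Okoro (15–9), Nguyen (15–9), Silva (15–9), Rao (15–9) — so Vance is the Condorcet winner.

Vance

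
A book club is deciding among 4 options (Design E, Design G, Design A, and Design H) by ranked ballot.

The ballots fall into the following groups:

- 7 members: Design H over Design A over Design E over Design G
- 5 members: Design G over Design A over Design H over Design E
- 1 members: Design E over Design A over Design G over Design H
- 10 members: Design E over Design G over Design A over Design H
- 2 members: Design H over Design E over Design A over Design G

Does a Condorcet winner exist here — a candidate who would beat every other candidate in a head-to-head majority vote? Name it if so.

None — there is no Condorcet winner

Head-to-head results (25 voters total):
Design E vs Design G: Design E wins 20–5.
Design E vs Design A: Design E wins 13–12.
Design E vs Design H: Design H wins 14–11.
Design G vs Design A: Design G wins 15–10.
Design G vs Design H: Design G wins 16–9.
Design A vs Design H: Design A wins 16–9.
No candidate beats all others: Design E beats Design G beats Design H beats Design E, a majority cycle.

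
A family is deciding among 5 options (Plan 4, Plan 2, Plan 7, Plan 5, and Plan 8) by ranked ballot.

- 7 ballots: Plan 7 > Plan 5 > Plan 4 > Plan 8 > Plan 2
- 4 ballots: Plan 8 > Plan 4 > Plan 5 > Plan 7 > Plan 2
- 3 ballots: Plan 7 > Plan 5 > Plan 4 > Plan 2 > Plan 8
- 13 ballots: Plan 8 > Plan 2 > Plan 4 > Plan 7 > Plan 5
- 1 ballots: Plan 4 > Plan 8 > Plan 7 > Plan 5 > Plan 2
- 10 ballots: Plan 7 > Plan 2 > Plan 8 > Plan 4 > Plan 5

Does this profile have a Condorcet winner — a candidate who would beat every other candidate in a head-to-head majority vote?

Yes

Head-to-head results (38 voters total):
Plan 4 vs Plan 2: Plan 2 wins 23–15.
Plan 4 vs Plan 7: Plan 7 wins 20–18.
Plan 4 vs Plan 5: Plan 4 wins 28–10.
Plan 4 vs Plan 8: Plan 8 wins 27–11.
Plan 2 vs Plan 7: Plan 7 wins 25–13.
Plan 2 vs Plan 5: Plan 2 wins 23–15.
Plan 2 vs Plan 8: Plan 8 wins 25–13.
Plan 7 vs Plan 5: Plan 7 wins 34–4.
Plan 7 vs Plan 8: Plan 7 wins 20–18.
Plan 5 vs Plan 8: Plan 8 wins 28–10.
Plan 7 beats each rival — Plan 4 (20–18), Plan 2 (25–13), Plan 5 (34–4), Plan 8 (20–18) — so Plan 7 is the Condorcet winner.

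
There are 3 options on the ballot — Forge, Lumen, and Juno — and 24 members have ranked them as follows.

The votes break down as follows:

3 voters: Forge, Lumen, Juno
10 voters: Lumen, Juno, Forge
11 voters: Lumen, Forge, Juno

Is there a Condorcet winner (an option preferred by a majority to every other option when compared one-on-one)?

Head-to-head results (24 voters total):
Forge vs Lumen: Lumen wins 21–3.
Forge vs Juno: Forge wins 14–10.
Lumen vs Juno: Lumen wins 24–0.
Lumen beats each rival — Forge (21–3), Juno (24–0) — so Lumen is the Condorcet winner.

Yes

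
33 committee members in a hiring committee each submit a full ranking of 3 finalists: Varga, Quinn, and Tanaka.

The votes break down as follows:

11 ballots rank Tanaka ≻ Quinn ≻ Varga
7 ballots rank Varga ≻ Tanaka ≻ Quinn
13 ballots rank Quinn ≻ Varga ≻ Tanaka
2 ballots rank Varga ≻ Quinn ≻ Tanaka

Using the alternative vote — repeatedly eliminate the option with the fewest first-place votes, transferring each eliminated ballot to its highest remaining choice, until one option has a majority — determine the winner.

Tanaka

Round 1: Quinn 13, Tanaka 11, Varga 9. Varga has the fewest and is eliminated.
Round 2: Tanaka 18, Quinn 15. Tanaka has a majority.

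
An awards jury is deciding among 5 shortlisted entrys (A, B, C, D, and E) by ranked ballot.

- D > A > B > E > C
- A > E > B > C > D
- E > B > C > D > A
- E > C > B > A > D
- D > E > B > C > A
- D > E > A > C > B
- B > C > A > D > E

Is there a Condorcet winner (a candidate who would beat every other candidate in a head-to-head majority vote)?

Head-to-head results (7 voters total):
A vs B: B wins 4–3.
A vs C: C wins 4–3.
A vs D: D wins 4–3.
A vs E: E wins 4–3.
B vs C: B wins 5–2.
B vs D: B wins 4–3.
B vs E: E wins 5–2.
C vs D: C wins 4–3.
C vs E: E wins 6–1.
D vs E: D wins 4–3.
No candidate beats all others: B beats D beats E beats B, a majority cycle.

No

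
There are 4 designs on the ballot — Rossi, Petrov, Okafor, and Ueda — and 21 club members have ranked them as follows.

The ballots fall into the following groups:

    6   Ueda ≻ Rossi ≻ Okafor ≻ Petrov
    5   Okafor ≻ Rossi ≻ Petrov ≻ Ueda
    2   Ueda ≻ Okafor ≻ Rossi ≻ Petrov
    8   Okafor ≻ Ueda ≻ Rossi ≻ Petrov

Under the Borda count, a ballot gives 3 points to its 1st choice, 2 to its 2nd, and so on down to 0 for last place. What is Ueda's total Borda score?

Borda scores:
  Rossi: 6·2 + 5·2 + 2·1 + 8·1 = 32
  Petrov: 6·0 + 5·1 + 2·0 + 8·0 = 5
  Okafor: 6·1 + 5·3 + 2·2 + 8·3 = 49
  Ueda: 6·3 + 5·0 + 2·3 + 8·2 = 40

40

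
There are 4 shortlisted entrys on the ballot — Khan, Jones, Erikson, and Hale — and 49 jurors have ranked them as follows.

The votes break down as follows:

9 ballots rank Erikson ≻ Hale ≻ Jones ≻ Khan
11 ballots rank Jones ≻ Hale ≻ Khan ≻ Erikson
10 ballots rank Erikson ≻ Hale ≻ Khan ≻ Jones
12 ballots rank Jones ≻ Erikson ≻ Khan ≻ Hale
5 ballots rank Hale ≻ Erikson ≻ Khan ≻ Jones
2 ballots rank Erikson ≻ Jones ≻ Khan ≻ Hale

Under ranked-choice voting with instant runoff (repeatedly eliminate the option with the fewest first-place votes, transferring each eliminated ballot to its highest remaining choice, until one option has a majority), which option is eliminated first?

Khan

Round 1: Jones 23, Erikson 21, Hale 5, Khan 0. Khan has the fewest and is eliminated.
Round 2: Jones 23, Erikson 21, Hale 5. Hale has the fewest and is eliminated.
Round 3: Erikson 26, Jones 23. Erikson has a majority.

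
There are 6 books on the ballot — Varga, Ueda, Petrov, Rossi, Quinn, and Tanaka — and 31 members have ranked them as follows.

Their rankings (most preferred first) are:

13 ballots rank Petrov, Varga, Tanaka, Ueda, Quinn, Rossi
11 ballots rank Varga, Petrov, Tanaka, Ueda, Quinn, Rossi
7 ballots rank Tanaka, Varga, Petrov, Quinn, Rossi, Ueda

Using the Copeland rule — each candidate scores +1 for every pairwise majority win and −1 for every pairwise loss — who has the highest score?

Pairwise results:
  Varga vs Ueda: Varga wins 31–0.
  Varga vs Petrov: Varga wins 18–13.
  Varga vs Rossi: Varga wins 31–0.
  Varga vs Quinn: Varga wins 31–0.
  Varga vs Tanaka: Varga wins 24–7.
  Ueda vs Petrov: Petrov wins 31–0.
  Ueda vs Rossi: Ueda wins 24–7.
  Ueda vs Quinn: Ueda wins 24–7.
  Ueda vs Tanaka: Tanaka wins 31–0.
  Petrov vs Rossi: Petrov wins 31–0.
  Petrov vs Quinn: Petrov wins 31–0.
  Petrov vs Tanaka: Petrov wins 24–7.
  Rossi vs Quinn: Quinn wins 31–0.
  Rossi vs Tanaka: Tanaka wins 31–0.
  Quinn vs Tanaka: Tanaka wins 31–0.
Copeland scores (wins − losses):
  Varga: 5 − 0 = 5
  Ueda: 2 − 3 = -1
  Petrov: 4 − 1 = 3
  Rossi: 0 − 5 = -5
  Quinn: 1 − 4 = -3
  Tanaka: 3 − 2 = 1
Varga has the best Copeland score.

Varga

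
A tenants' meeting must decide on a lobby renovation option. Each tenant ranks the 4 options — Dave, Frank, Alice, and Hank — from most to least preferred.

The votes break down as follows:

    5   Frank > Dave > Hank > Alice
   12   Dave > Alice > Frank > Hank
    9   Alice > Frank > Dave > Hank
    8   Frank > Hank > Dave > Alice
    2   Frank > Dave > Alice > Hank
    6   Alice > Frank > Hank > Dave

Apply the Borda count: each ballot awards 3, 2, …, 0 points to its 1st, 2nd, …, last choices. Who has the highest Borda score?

Borda scores:
  Dave: 5·2 + 12·3 + 9·1 + 8·1 + 2·2 + 6·0 = 67
  Frank: 5·3 + 12·1 + 9·2 + 8·3 + 2·3 + 6·2 = 87
  Alice: 5·0 + 12·2 + 9·3 + 8·0 + 2·1 + 6·3 = 71
  Hank: 5·1 + 12·0 + 9·0 + 8·2 + 2·0 + 6·1 = 27
Frank has the highest total.

Frank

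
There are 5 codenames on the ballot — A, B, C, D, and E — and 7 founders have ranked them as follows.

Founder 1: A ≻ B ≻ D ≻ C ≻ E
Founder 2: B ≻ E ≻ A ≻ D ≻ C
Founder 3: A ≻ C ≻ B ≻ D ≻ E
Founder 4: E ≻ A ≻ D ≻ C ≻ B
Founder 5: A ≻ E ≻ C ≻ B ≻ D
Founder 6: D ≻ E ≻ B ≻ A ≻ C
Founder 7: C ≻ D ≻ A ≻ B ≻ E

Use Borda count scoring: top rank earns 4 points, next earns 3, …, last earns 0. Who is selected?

A

Borda scores:
  A: 4 + 2 + 4 + 3 + 4 + 1 + 2 = 20
  B: 3 + 4 + 2 + 0 + 1 + 2 + 1 = 13
  C: 1 + 0 + 3 + 1 + 2 + 0 + 4 = 11
  D: 2 + 1 + 1 + 2 + 0 + 4 + 3 = 13
  E: 0 + 3 + 0 + 4 + 3 + 3 + 0 = 13
A has the highest total.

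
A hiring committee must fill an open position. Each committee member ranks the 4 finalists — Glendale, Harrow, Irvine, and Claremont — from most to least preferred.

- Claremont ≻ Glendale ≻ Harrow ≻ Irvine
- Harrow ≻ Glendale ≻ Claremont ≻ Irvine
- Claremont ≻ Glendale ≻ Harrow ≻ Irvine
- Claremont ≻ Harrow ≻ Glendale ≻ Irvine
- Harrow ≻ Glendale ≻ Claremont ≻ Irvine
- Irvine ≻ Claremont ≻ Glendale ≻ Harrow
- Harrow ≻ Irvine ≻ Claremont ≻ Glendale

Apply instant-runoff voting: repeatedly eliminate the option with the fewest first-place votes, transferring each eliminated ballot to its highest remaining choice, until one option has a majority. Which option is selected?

Claremont

Round 1: Harrow 3, Claremont 3, Irvine 1, Glendale 0. Glendale has the fewest and is eliminated.
Round 2: Harrow 3, Claremont 3, Irvine 1. Irvine has the fewest and is eliminated.
Round 3: Claremont 4, Harrow 3. Claremont has a majority.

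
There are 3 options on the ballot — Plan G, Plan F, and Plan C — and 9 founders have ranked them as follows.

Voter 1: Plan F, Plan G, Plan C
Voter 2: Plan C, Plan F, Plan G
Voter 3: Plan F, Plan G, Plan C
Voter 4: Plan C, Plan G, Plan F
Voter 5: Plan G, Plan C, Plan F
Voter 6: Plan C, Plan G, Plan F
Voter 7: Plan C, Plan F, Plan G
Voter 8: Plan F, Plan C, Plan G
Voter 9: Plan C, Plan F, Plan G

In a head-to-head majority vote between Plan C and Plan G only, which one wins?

Plan C

Ballots ranking Plan C above Plan G: 6.
Ballots ranking Plan G above Plan C: 3.
Plan C wins the head-to-head, 6–3.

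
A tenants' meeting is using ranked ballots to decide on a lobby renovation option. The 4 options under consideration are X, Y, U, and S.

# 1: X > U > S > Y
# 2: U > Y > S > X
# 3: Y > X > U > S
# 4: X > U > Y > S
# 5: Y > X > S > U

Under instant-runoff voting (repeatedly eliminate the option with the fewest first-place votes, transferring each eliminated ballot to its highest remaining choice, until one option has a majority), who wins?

Round 1: X 2, Y 2, U 1, S 0. S has the fewest and is eliminated.
Round 2: X 2, Y 2, U 1. U has the fewest and is eliminated.
Round 3: Y 3, X 2. Y has a majority.

Y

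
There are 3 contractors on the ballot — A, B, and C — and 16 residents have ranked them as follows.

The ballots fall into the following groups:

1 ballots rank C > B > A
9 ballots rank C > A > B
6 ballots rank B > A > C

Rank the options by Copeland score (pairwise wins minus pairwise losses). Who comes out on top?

C

Pairwise results:
  A vs B: A wins 9–7.
  A vs C: C wins 10–6.
  B vs C: C wins 10–6.
Copeland scores (wins − losses):
  A: 1 − 1 = 0
  B: 0 − 2 = -2
  C: 2 − 0 = 2
C has the best Copeland score.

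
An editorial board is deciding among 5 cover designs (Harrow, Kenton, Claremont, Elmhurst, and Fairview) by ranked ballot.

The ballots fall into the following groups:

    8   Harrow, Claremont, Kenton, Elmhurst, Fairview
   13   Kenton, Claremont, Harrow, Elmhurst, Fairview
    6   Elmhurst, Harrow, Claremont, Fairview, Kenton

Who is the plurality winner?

Kenton

First-place vote totals:
  Harrow: 8
  Kenton: 13
  Claremont: 0
  Elmhurst: 6
  Fairview: 0
Kenton has the most first-place votes.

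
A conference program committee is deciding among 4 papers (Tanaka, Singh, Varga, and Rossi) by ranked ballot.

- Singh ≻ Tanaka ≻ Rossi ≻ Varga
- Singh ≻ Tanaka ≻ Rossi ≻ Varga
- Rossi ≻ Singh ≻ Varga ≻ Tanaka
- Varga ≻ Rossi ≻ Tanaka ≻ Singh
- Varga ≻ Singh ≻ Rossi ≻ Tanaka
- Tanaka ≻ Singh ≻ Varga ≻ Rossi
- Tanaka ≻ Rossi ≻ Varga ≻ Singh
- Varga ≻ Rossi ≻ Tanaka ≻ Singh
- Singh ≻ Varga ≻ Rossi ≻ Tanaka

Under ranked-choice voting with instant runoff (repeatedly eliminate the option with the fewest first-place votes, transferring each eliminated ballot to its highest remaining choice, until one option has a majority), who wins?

Round 1: Singh 3, Varga 3, Tanaka 2, Rossi 1. Rossi has the fewest and is eliminated.
Round 2: Singh 4, Varga 3, Tanaka 2. Tanaka has the fewest and is eliminated.
Round 3: Singh 5, Varga 4. Singh has a majority.

Singh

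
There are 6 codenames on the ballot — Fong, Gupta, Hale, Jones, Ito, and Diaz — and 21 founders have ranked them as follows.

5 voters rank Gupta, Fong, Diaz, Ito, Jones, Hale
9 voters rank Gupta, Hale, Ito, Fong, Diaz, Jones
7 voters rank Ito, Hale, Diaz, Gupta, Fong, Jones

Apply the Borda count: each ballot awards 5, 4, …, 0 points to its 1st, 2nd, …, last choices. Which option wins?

Gupta

Borda scores:
  Fong: 5·4 + 9·2 + 7·1 = 45
  Gupta: 5·5 + 9·5 + 7·2 = 84
  Hale: 5·0 + 9·4 + 7·4 = 64
  Jones: 5·1 + 9·0 + 7·0 = 5
  Ito: 5·2 + 9·3 + 7·5 = 72
  Diaz: 5·3 + 9·1 + 7·3 = 45
Gupta has the highest total.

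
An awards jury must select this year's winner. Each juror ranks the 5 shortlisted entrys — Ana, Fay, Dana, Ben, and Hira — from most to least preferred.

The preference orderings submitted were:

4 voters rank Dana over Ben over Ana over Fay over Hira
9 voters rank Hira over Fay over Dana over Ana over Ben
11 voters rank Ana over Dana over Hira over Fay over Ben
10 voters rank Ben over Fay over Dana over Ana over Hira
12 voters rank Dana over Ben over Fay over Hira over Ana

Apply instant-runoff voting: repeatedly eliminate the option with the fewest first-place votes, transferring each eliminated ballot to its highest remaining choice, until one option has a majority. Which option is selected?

Dana

Round 1: Dana 16, Ana 11, Ben 10, Hira 9, Fay 0. Fay has the fewest and is eliminated.
Round 2: Dana 16, Ana 11, Ben 10, Hira 9. Hira has the fewest and is eliminated.
Round 3: Dana 25, Ana 11, Ben 10. Dana has a majority.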